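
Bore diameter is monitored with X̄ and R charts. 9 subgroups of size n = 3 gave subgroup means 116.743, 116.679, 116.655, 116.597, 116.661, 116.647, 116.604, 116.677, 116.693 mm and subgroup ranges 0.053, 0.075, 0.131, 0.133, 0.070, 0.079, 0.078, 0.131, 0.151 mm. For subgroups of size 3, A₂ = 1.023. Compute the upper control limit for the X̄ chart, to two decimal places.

X̄̄ = (116.743 + 116.679 + 116.655 + 116.597 + 116.661 + 116.647 + 116.604 + 116.677 + 116.693) / 9 = 1049.9560 / 9 = 116.6618
R̄ = (0.053 + 0.075 + 0.131 + 0.133 + 0.070 + 0.079 + 0.078 + 0.131 + 0.151) / 9 = 0.9010 / 9 = 0.1001
UCL = X̄̄ + A₂·R̄ = 116.6618 + 1.023 × 0.1001 = 116.7642

116.76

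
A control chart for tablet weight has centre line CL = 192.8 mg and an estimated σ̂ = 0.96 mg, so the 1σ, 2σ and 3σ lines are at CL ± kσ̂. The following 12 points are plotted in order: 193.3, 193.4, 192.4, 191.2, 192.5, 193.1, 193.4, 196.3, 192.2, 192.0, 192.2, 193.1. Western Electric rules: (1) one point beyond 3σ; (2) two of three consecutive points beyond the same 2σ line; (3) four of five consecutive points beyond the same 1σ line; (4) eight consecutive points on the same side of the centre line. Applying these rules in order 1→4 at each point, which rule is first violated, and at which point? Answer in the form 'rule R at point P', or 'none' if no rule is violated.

rule 1 at point 8

Zone of each point (C = within 1σ̂, B = 1σ̂–2σ̂, A = 2σ̂–3σ̂, * = beyond 3σ̂; sign = side of CL): 1:+C, 2:+C, 3:-C, 4:-B, 5:-C, 6:+C, 7:+C, 8:+*, 9:-C, 10:-C, 11:-C, 12:+C
Rule 1 (one point beyond the 3σ limits) is satisfied at point 8.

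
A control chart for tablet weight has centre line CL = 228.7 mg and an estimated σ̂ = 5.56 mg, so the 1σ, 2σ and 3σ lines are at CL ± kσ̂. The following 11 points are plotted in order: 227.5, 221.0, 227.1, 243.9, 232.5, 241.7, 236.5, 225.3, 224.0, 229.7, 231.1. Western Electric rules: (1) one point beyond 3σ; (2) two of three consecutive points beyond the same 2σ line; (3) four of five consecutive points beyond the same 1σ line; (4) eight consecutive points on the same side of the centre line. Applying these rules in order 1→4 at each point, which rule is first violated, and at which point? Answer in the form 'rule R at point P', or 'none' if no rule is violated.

rule 2 at point 6

Zone of each point (C = within 1σ̂, B = 1σ̂–2σ̂, A = 2σ̂–3σ̂, * = beyond 3σ̂; sign = side of CL): 1:-C, 2:-B, 3:-C, 4:+A, 5:+C, 6:+A, 7:+B, 8:-C, 9:-C, 10:+C, 11:+C
Rule 2 (two of three consecutive points beyond the same 2σ limit) is satisfied at point 6.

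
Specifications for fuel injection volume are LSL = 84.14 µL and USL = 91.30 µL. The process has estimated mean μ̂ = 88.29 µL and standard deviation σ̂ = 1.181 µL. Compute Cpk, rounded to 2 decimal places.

Cpu = (USL − μ̂) / (3σ̂) = (91.30 − 88.29) / (3 × 1.181) = 0.8496; Cpl = (μ̂ − LSL) / (3σ̂) = (88.29 − 84.14) / (3 × 1.181) = 1.1713; Cpk = min(Cpu, Cpl) = 0.8496

0.85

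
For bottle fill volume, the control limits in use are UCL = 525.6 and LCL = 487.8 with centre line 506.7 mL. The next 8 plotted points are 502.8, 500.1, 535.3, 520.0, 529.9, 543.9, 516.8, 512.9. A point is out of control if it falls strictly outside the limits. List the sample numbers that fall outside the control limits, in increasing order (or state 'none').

Compare each point to [487.8, 525.6]: sample 3 = 535.3 > UCL; sample 5 = 529.9 > UCL; sample 6 = 543.9 > UCL.

3, 5, 6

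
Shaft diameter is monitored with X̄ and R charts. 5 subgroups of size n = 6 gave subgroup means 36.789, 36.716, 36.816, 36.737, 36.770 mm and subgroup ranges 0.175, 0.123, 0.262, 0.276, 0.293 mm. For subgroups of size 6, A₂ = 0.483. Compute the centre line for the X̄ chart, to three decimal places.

36.766

X̄̄ = (36.789 + 36.716 + 36.816 + 36.737 + 36.770) / 5 = 183.8280 / 5 = 36.7656
CL = X̄̄ = 36.7656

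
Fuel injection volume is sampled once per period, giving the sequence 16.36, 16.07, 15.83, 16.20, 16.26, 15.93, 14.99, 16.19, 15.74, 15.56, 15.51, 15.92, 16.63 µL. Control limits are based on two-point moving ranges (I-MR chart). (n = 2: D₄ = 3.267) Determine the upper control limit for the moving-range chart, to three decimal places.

1.424

Moving ranges: 0.29, 0.24, 0.37, 0.06, 0.33, 0.94, 1.20, 0.45, 0.18, 0.05, 0.41, 0.71; M̄R̄ = 5.2300 / 12 = 0.4358
UCL_MR = D₄·M̄R̄ = 3.267 × 0.4358 = 1.4239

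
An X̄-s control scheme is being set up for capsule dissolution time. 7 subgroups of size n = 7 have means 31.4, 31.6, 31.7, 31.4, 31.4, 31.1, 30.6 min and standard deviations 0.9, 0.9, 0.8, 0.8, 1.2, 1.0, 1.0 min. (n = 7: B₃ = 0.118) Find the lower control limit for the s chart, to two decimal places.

s̄ = (0.9 + 0.9 + 0.8 + 0.8 + 1.2 + 1.0 + 1.0) / 7 = 0.9429
LCL_s = B₃·s̄ = 0.118 × 0.9429 = 0.1113

0.11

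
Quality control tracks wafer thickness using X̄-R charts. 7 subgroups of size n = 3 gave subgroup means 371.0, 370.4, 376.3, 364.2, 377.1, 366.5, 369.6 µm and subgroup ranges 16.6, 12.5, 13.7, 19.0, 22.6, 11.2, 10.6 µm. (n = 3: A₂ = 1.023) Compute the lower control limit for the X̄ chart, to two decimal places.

X̄̄ = (371.0 + 370.4 + 376.3 + 364.2 + 377.1 + 366.5 + 369.6) / 7 = 2595.1000 / 7 = 370.7286
R̄ = (16.6 + 12.5 + 13.7 + 19.0 + 22.6 + 11.2 + 10.6) / 7 = 106.2000 / 7 = 15.1714
LCL = X̄̄ − A₂·R̄ = 370.7286 − 1.023 × 15.1714 = 355.2082

355.21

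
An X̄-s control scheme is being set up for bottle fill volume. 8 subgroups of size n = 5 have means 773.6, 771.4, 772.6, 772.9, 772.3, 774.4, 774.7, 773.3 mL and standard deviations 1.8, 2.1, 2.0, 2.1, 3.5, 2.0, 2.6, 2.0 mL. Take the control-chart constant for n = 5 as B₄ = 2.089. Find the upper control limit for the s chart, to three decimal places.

4.726

s̄ = (1.8 + 2.1 + 2.0 + 2.1 + 3.5 + 2.0 + 2.6 + 2.0) / 8 = 2.2625
UCL_s = B₄·s̄ = 2.089 × 2.2625 = 4.7264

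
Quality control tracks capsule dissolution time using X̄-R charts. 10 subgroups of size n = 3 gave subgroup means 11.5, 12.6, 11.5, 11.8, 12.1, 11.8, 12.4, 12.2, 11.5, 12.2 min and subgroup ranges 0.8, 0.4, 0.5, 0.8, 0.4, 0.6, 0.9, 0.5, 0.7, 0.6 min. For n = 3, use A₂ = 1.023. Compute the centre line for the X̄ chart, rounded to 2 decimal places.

11.96

X̄̄ = (11.5 + 12.6 + 11.5 + 11.8 + 12.1 + 11.8 + 12.4 + 12.2 + 11.5 + 12.2) / 10 = 119.6000 / 10 = 11.9600
CL = X̄̄ = 11.9600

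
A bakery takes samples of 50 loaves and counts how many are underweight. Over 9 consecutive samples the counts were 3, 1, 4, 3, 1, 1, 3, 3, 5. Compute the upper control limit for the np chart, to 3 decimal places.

7.433

p̄ = Σdᵢ / (k·n) = 24 / (9 × 50) = 0.05333
UCL = np̄ + 3·√(np̄(1−p̄)) = 2.6667 + 3 × √(2.6667×0.94667) = 2.6667 + 3 × 1.5889 = 7.4332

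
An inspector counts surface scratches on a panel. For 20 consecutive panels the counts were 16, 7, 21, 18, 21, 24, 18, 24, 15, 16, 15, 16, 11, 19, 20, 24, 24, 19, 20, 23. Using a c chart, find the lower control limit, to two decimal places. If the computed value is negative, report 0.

c̄ = (16 + 7 + 21 + 18 + 21 + 24 + 18 + 24 + 15 + 16 + 15 + 16 + 11 + 19 + 20 + 24 + 24 + 19 + 20 + 23) / 20 = 371 / 20 = 18.5500
LCL = c̄ − 3√c̄ = 18.5500 − 3 × 4.3070 = 5.6291

5.63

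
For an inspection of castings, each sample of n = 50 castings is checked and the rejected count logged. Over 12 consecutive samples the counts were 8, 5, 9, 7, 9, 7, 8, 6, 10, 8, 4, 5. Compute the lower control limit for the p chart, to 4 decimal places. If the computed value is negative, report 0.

p̄ = Σdᵢ / (k·n) = 86 / (12 × 50) = 0.14333
LCL = p̄ − 3·√(p̄(1−p̄)/n) = 0.14333 − 3 × 0.04956 = -0.00533 → 0 (negative, so LCL = 0)

0.0000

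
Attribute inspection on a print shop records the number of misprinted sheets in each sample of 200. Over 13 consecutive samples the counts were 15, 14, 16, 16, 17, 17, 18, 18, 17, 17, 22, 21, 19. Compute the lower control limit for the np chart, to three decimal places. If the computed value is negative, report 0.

5.485

p̄ = Σdᵢ / (k·n) = 227 / (13 × 200) = 0.08731
LCL = np̄ − 3·√(np̄(1−p̄)) = 17.4615 − 3 × 3.9921 = 5.4852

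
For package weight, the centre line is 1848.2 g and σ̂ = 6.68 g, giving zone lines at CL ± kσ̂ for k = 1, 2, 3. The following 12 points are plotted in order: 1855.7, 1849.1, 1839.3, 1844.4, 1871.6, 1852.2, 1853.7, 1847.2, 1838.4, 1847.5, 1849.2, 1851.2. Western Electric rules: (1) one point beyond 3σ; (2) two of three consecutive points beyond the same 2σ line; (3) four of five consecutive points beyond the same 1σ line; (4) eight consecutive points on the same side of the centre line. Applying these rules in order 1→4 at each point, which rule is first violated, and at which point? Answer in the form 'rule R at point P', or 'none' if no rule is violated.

rule 1 at point 5

Zone of each point (C = within 1σ̂, B = 1σ̂–2σ̂, A = 2σ̂–3σ̂, * = beyond 3σ̂; sign = side of CL): 1:+B, 2:+C, 3:-B, 4:-C, 5:+*, 6:+C, 7:+C, 8:-C, 9:-B, 10:-C, 11:+C, 12:+C
Rule 1 (one point beyond the 3σ limits) is satisfied at point 5.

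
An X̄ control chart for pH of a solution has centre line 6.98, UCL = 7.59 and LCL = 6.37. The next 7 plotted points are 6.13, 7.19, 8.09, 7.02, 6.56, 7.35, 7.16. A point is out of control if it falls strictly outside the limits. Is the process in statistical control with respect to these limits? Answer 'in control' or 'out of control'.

out of control

Compare each point to [6.37, 7.59]: sample 1 = 6.13 < LCL; sample 3 = 8.09 > UCL.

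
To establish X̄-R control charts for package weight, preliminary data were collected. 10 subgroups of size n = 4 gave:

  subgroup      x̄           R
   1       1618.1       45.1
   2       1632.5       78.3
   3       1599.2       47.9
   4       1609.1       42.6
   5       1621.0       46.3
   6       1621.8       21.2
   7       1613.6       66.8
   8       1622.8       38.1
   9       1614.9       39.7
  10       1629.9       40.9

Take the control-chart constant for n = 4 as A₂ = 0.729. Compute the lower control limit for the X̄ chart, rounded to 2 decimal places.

X̄̄ = (1618.1 + 1632.5 + 1599.2 + 1609.1 + 1621.0 + 1621.8 + 1613.6 + 1622.8 + 1614.9 + 1629.9) / 10 = 16182.9000 / 10 = 1618.2900
R̄ = (45.1 + 78.3 + 47.9 + 42.6 + 46.3 + 21.2 + 66.8 + 38.1 + 39.7 + 40.9) / 10 = 466.9000 / 10 = 46.6900
LCL = X̄̄ − A₂·R̄ = 1618.2900 − 0.729 × 46.6900 = 1584.2530

1584.25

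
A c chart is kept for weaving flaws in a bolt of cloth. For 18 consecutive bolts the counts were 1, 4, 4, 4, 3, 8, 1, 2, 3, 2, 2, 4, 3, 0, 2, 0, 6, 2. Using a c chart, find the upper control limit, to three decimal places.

c̄ = (1 + 4 + 4 + 4 + 3 + 8 + 1 + 2 + 3 + 2 + 2 + 4 + 3 + 0 + 2 + 0 + 6 + 2) / 18 = 51 / 18 = 2.8333
UCL = c̄ + 3√c̄ = 2.8333 + 3 × √2.8333 = 2.8333 + 3 × 1.6833 = 7.8831

7.883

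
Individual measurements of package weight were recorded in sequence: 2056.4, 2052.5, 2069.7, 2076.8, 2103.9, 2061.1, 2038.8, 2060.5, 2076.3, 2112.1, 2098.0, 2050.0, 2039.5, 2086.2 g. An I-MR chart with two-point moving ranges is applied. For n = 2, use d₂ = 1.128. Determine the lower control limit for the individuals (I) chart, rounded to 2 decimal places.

2006.09

X̄ = (2056.4 + 2052.5 + 2069.7 + 2076.8 + 2103.9 + 2061.1 + 2038.8 + 2060.5 + 2076.3 + 2112.1 + 2098.0 + 2050.0 + 2039.5 + 2086.2) / 14 = 2070.1286
Moving ranges: 3.9, 17.2, 7.1, 27.1, 42.8, 22.3, 21.7, 15.8, 35.8, 14.1, 48.0, 10.5, 46.7; M̄R̄ = 313.0000 / 13 = 24.0769
LCL = X̄ − 3·M̄R̄/d₂ = 2070.1286 − 3 × 24.0769 / 1.128 = 2006.0942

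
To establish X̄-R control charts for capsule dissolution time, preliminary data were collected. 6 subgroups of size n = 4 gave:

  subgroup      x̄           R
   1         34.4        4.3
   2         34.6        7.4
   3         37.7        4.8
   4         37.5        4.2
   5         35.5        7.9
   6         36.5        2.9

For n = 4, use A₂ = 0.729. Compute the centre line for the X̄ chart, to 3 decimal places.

36.033

X̄̄ = (34.4 + 34.6 + 37.7 + 37.5 + 35.5 + 36.5) / 6 = 216.2000 / 6 = 36.0333
CL = X̄̄ = 36.0333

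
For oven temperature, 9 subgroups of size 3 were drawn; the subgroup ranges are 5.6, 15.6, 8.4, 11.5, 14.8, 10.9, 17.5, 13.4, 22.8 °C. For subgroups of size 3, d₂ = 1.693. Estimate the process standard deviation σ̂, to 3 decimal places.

R̄ = (5.6 + 15.6 + 8.4 + 11.5 + 14.8 + 10.9 + 17.5 + 13.4 + 22.8) / 9 = 13.3889
σ̂ = R̄ / d₂ = 13.3889 / 1.693 = 7.9084

7.908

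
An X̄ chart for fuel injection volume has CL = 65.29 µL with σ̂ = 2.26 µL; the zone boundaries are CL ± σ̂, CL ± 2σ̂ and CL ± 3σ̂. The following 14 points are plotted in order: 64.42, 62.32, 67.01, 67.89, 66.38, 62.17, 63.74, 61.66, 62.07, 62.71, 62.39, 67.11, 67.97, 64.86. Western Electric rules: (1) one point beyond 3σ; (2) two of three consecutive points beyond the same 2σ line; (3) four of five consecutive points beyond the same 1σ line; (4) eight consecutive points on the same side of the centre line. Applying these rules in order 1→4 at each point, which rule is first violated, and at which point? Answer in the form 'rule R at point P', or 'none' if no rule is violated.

rule 3 at point 10

Zone of each point (C = within 1σ̂, B = 1σ̂–2σ̂, A = 2σ̂–3σ̂, * = beyond 3σ̂; sign = side of CL): 1:-C, 2:-B, 3:+C, 4:+B, 5:+C, 6:-B, 7:-C, 8:-B, 9:-B, 10:-B, 11:-B, 12:+C, 13:+B, 14:-C
Rule 3 (four of five consecutive points beyond the same 1σ limit) is satisfied at point 10.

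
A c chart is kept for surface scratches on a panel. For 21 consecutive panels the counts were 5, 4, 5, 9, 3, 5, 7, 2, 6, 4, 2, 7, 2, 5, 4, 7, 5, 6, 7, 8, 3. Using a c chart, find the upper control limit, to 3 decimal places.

11.788

c̄ = (5 + 4 + 5 + 9 + 3 + 5 + 7 + 2 + 6 + 4 + 2 + 7 + 2 + 5 + 4 + 7 + 5 + 6 + 7 + 8 + 3) / 21 = 106 / 21 = 5.0476
UCL = c̄ + 3√c̄ = 5.0476 + 3 × √5.0476 = 5.0476 + 3 × 2.2467 = 11.7877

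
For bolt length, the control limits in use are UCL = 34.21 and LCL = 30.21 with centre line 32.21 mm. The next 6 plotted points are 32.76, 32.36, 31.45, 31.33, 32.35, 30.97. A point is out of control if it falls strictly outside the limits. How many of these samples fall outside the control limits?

All 6 points lie within [30.21, 34.21].

0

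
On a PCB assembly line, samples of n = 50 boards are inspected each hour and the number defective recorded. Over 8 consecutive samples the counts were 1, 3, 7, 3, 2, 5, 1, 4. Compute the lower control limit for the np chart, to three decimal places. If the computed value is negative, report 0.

0.000

p̄ = Σdᵢ / (k·n) = 26 / (8 × 50) = 0.06500
LCL = np̄ − 3·√(np̄(1−p̄)) = 3.2500 − 3 × 1.7432 = -1.9796 → 0 (negative, so LCL = 0)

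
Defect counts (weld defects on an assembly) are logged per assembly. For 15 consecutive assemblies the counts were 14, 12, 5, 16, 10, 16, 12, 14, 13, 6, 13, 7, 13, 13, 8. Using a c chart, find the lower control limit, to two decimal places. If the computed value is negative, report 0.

c̄ = (14 + 12 + 5 + 16 + 10 + 16 + 12 + 14 + 13 + 6 + 13 + 7 + 13 + 13 + 8) / 15 = 172 / 15 = 11.4667
LCL = c̄ − 3√c̄ = 11.4667 − 3 × 3.3862 = 1.3079

1.31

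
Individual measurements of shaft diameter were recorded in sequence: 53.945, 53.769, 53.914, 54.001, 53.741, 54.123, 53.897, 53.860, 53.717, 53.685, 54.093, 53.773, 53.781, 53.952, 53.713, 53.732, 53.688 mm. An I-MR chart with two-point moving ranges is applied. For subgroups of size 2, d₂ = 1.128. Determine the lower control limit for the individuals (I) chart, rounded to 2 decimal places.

53.40

X̄ = (53.945 + 53.769 + 53.914 + 54.001 + 53.741 + 54.123 + 53.897 + 53.860 + 53.717 + 53.685 + 54.093 + 53.773 + 53.781 + 53.952 + 53.713 + 53.732 + 53.688) / 17 = 53.8461
Moving ranges: 0.176, 0.145, 0.087, 0.260, 0.382, 0.226, 0.037, 0.143, 0.032, 0.408, 0.320, 0.008, 0.171, 0.239, 0.019, 0.044; M̄R̄ = 2.6970 / 16 = 0.1686
LCL = X̄ − 3·M̄R̄/d₂ = 53.8461 − 3 × 0.1686 / 1.128 = 53.3978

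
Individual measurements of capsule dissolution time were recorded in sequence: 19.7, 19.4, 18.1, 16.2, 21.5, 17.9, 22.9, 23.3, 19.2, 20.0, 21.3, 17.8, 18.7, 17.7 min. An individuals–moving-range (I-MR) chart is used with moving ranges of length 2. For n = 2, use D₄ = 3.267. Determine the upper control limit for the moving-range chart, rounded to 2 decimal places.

7.39

Moving ranges: 0.3, 1.3, 1.9, 5.3, 3.6, 5.0, 0.4, 4.1, 0.8, 1.3, 3.5, 0.9, 1.0; M̄R̄ = 29.4000 / 13 = 2.2615
UCL_MR = D₄·M̄R̄ = 3.267 × 2.2615 = 7.3884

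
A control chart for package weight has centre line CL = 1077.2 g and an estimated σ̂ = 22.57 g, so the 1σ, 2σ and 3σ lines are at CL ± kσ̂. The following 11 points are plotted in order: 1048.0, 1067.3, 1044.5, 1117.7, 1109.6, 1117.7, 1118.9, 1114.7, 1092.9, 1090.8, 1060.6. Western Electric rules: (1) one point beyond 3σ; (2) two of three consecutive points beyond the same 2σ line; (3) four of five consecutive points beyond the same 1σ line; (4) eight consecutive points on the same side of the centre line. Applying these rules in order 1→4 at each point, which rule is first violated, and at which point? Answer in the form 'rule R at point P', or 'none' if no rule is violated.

rule 3 at point 7

Zone of each point (C = within 1σ̂, B = 1σ̂–2σ̂, A = 2σ̂–3σ̂, * = beyond 3σ̂; sign = side of CL): 1:-B, 2:-C, 3:-B, 4:+B, 5:+B, 6:+B, 7:+B, 8:+B, 9:+C, 10:+C, 11:-C
Rule 3 (four of five consecutive points beyond the same 1σ limit) is satisfied at point 7.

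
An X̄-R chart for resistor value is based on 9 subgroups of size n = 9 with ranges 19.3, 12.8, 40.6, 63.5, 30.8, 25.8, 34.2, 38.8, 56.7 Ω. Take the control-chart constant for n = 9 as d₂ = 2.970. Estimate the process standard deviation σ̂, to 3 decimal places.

R̄ = (19.3 + 12.8 + 40.6 + 63.5 + 30.8 + 25.8 + 34.2 + 38.8 + 56.7) / 9 = 35.8333
σ̂ = R̄ / d₂ = 35.8333 / 2.970 = 12.0651

12.065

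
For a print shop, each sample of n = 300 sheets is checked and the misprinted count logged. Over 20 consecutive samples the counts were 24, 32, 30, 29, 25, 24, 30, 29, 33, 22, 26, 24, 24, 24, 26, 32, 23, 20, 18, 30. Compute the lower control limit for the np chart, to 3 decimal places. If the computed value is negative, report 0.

11.567

p̄ = Σdᵢ / (k·n) = 525 / (20 × 300) = 0.08750
LCL = np̄ − 3·√(np̄(1−p̄)) = 26.2500 − 3 × 4.8942 = 11.5674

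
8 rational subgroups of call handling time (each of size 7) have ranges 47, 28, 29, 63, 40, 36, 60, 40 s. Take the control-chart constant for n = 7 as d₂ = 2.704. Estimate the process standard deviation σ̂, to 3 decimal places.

R̄ = (47 + 28 + 29 + 63 + 40 + 36 + 60 + 40) / 8 = 42.8750
σ̂ = R̄ / d₂ = 42.8750 / 2.704 = 15.8561

15.856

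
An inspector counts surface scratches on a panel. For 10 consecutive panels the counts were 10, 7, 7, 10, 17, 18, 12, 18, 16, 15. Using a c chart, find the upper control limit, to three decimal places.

c̄ = (10 + 7 + 7 + 10 + 17 + 18 + 12 + 18 + 16 + 15) / 10 = 130 / 10 = 13.0000
UCL = c̄ + 3√c̄ = 13.0000 + 3 × √13.0000 = 13.0000 + 3 × 3.6056 = 23.8167

23.817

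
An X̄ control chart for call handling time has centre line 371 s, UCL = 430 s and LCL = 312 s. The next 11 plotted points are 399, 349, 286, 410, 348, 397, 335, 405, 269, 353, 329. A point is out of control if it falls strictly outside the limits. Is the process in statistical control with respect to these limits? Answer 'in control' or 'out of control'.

out of control

Compare each point to [312, 430]: sample 3 = 286 < LCL; sample 9 = 269 < LCL.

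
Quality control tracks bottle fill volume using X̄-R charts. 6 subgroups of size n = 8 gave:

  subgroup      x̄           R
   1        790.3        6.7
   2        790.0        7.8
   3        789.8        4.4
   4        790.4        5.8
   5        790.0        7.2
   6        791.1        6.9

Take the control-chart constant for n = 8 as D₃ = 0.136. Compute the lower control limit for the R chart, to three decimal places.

R̄ = (6.7 + 7.8 + 4.4 + 5.8 + 7.2 + 6.9) / 6 = 38.8000 / 6 = 6.4667
LCL_R = D₃·R̄ = 0.136 × 6.4667 = 0.8795

0.879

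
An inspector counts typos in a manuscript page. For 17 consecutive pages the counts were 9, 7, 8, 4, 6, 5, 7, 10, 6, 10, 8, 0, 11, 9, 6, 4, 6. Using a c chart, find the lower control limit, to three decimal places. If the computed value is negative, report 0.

c̄ = (9 + 7 + 8 + 4 + 6 + 5 + 7 + 10 + 6 + 10 + 8 + 0 + 11 + 9 + 6 + 4 + 6) / 17 = 116 / 17 = 6.8235
LCL = c̄ − 3√c̄ = 6.8235 − 3 × 2.6122 = -1.0130 → 0 (cannot be negative)

0.000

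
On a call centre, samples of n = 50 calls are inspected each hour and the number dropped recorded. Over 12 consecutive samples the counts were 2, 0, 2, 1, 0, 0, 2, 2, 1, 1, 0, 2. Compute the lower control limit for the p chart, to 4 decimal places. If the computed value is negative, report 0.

0.0000

p̄ = Σdᵢ / (k·n) = 13 / (12 × 50) = 0.02167
LCL = p̄ − 3·√(p̄(1−p̄)/n) = 0.02167 − 3 × 0.02059 = -0.04010 → 0 (negative, so LCL = 0)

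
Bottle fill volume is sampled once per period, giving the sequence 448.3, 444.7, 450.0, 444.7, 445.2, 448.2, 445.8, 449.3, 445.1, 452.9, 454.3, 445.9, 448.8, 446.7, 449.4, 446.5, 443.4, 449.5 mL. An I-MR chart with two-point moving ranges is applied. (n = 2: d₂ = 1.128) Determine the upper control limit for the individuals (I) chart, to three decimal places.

457.906

X̄ = (448.3 + 444.7 + 450.0 + 444.7 + 445.2 + 448.2 + 445.8 + 449.3 + 445.1 + 452.9 + 454.3 + 445.9 + 448.8 + 446.7 + 449.4 + 446.5 + 443.4 + 449.5) / 18 = 447.7056
Moving ranges: 3.6, 5.3, 5.3, 0.5, 3.0, 2.4, 3.5, 4.2, 7.8, 1.4, 8.4, 2.9, 2.1, 2.7, 2.9, 3.1, 6.1; M̄R̄ = 65.2000 / 17 = 3.8353
UCL = X̄ + 3·M̄R̄/d₂ = 447.7056 + 3 × 3.8353 / 1.128 = 457.9058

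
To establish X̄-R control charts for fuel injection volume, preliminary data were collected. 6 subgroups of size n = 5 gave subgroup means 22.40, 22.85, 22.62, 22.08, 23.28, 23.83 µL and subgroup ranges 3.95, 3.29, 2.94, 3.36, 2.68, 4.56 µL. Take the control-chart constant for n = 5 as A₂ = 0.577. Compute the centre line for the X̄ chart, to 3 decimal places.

X̄̄ = (22.40 + 22.85 + 22.62 + 22.08 + 23.28 + 23.83) / 6 = 137.0600 / 6 = 22.8433
CL = X̄̄ = 22.8433

22.843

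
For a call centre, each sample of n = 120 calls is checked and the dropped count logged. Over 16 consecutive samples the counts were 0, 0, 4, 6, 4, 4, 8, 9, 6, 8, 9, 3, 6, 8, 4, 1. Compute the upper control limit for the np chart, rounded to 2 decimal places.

p̄ = Σdᵢ / (k·n) = 80 / (16 × 120) = 0.04167
UCL = np̄ + 3·√(np̄(1−p̄)) = 5.0000 + 3 × √(5.0000×0.95833) = 5.0000 + 3 × 2.1890 = 11.5670

11.57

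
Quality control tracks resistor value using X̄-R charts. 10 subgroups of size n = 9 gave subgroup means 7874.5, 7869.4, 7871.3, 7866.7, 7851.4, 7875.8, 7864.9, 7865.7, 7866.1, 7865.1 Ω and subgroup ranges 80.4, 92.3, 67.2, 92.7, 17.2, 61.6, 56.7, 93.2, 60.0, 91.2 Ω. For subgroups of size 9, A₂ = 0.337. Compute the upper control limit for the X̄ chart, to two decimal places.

X̄̄ = (7874.5 + 7869.4 + 7871.3 + 7866.7 + 7851.4 + 7875.8 + 7864.9 + 7865.7 + 7866.1 + 7865.1) / 10 = 78670.9000 / 10 = 7867.0900
R̄ = (80.4 + 92.3 + 67.2 + 92.7 + 17.2 + 61.6 + 56.7 + 93.2 + 60.0 + 91.2) / 10 = 712.5000 / 10 = 71.2500
UCL = X̄̄ + A₂·R̄ = 7867.0900 + 0.337 × 71.2500 = 7891.1012

7891.10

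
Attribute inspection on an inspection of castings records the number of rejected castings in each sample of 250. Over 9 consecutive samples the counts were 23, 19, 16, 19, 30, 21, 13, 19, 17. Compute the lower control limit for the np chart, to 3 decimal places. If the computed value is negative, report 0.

6.897

p̄ = Σdᵢ / (k·n) = 177 / (9 × 250) = 0.07867
LCL = np̄ − 3·√(np̄(1−p̄)) = 19.6667 − 3 × 4.2567 = 6.8965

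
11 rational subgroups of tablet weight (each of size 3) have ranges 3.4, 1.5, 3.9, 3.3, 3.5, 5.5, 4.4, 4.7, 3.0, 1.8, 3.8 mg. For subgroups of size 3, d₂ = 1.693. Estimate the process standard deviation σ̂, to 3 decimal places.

R̄ = (3.4 + 1.5 + 3.9 + 3.3 + 3.5 + 5.5 + 4.4 + 4.7 + 3.0 + 1.8 + 3.8) / 11 = 3.5273
σ̂ = R̄ / d₂ = 3.5273 / 1.693 = 2.0834

2.083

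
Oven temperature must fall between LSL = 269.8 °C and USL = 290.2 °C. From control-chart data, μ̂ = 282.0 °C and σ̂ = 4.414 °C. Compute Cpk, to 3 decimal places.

0.619

Cpu = (USL − μ̂) / (3σ̂) = (290.2 − 282.0) / (3 × 4.414) = 0.6192; Cpl = (μ̂ − LSL) / (3σ̂) = (282.0 − 269.8) / (3 × 4.414) = 0.9213; Cpk = min(Cpu, Cpl) = 0.6192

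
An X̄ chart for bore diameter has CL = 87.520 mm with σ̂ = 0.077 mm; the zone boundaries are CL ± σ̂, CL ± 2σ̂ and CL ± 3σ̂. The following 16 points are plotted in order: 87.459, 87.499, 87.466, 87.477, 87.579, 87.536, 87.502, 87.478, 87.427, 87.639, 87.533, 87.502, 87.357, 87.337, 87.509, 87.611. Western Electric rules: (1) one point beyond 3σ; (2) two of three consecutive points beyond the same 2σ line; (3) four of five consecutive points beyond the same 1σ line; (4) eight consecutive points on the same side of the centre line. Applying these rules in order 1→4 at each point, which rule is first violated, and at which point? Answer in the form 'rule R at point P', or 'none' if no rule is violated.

rule 2 at point 14

Zone of each point (C = within 1σ̂, B = 1σ̂–2σ̂, A = 2σ̂–3σ̂, * = beyond 3σ̂; sign = side of CL): 1:-C, 2:-C, 3:-C, 4:-C, 5:+C, 6:+C, 7:-C, 8:-C, 9:-B, 10:+B, 11:+C, 12:-C, 13:-A, 14:-A, 15:-C, 16:+B
Rule 2 (two of three consecutive points beyond the same 2σ limit) is satisfied at point 14.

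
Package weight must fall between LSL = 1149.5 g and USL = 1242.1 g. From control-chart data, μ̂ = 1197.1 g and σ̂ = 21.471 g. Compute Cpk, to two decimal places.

Cpu = (USL − μ̂) / (3σ̂) = (1242.1 − 1197.1) / (3 × 21.471) = 0.6986; Cpl = (μ̂ − LSL) / (3σ̂) = (1197.1 − 1149.5) / (3 × 21.471) = 0.7390; Cpk = min(Cpu, Cpl) = 0.6986

0.70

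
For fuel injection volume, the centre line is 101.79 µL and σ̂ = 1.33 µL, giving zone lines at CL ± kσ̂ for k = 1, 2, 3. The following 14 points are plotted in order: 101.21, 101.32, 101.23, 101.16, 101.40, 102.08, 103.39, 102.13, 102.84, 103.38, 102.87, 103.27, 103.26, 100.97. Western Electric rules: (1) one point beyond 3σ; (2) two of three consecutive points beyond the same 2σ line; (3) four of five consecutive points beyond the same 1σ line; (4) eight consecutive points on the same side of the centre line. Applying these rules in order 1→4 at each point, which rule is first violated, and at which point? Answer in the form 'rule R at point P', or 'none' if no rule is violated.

rule 4 at point 13

Zone of each point (C = within 1σ̂, B = 1σ̂–2σ̂, A = 2σ̂–3σ̂, * = beyond 3σ̂; sign = side of CL): 1:-C, 2:-C, 3:-C, 4:-C, 5:-C, 6:+C, 7:+B, 8:+C, 9:+C, 10:+B, 11:+C, 12:+B, 13:+B, 14:-C
Rule 4 (eight consecutive points on the same side of the centre line) is satisfied at point 13.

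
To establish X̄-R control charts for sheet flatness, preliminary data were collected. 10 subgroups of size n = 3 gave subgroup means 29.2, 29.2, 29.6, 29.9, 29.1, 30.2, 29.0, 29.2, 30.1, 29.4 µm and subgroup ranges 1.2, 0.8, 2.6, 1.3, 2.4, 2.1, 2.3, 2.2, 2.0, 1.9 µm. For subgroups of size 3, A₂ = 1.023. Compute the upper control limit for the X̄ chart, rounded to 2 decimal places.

X̄̄ = (29.2 + 29.2 + 29.6 + 29.9 + 29.1 + 30.2 + 29.0 + 29.2 + 30.1 + 29.4) / 10 = 294.9000 / 10 = 29.4900
R̄ = (1.2 + 0.8 + 2.6 + 1.3 + 2.4 + 2.1 + 2.3 + 2.2 + 2.0 + 1.9) / 10 = 18.8000 / 10 = 1.8800
UCL = X̄̄ + A₂·R̄ = 29.4900 + 1.023 × 1.8800 = 31.4132

31.41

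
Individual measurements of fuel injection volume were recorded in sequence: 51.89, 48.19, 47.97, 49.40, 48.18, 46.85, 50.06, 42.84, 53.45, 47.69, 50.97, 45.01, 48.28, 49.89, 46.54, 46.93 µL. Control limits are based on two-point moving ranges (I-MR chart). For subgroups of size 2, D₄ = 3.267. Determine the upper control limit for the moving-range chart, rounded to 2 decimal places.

Moving ranges: 3.70, 0.22, 1.43, 1.22, 1.33, 3.21, 7.22, 10.61, 5.76, 3.28, 5.96, 3.27, 1.61, 3.35, 0.39; M̄R̄ = 52.5600 / 15 = 3.5040
UCL_MR = D₄·M̄R̄ = 3.267 × 3.5040 = 11.4476

11.45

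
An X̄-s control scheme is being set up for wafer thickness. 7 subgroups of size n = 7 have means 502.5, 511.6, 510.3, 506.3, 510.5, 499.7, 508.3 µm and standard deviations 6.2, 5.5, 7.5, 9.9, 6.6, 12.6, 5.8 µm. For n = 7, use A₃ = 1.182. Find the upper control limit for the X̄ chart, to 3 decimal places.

X̄̄ = (502.5 + 511.6 + 510.3 + 506.3 + 510.5 + 499.7 + 508.3) / 7 = 507.0286
s̄ = (6.2 + 5.5 + 7.5 + 9.9 + 6.6 + 12.6 + 5.8) / 7 = 7.7286
UCL = X̄̄ + A₃·s̄ = 507.0286 + 1.182 × 7.7286 = 516.1637

516.164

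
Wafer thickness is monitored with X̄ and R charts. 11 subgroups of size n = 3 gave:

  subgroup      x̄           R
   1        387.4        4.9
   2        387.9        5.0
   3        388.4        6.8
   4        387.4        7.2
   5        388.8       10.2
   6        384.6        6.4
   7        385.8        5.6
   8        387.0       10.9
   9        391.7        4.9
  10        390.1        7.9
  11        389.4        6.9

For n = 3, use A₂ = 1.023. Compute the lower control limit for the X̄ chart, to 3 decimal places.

X̄̄ = (387.4 + 387.9 + 388.4 + 387.4 + 388.8 + 384.6 + 385.8 + 387.0 + 391.7 + 390.1 + 389.4) / 11 = 4268.5000 / 11 = 388.0455
R̄ = (4.9 + 5.0 + 6.8 + 7.2 + 10.2 + 6.4 + 5.6 + 10.9 + 4.9 + 7.9 + 6.9) / 11 = 76.7000 / 11 = 6.9727
LCL = X̄̄ − A₂·R̄ = 388.0455 − 1.023 × 6.9727 = 380.9124

380.912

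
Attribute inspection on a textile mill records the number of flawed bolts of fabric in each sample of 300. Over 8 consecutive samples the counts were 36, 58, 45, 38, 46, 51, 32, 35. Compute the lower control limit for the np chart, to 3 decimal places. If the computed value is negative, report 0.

24.483

p̄ = Σdᵢ / (k·n) = 341 / (8 × 300) = 0.14208
LCL = np̄ − 3·√(np̄(1−p̄)) = 42.6250 − 3 × 6.0472 = 24.4834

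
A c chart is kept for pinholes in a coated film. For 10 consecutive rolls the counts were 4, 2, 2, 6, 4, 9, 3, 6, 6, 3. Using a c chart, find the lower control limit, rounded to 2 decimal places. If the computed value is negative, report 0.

c̄ = (4 + 2 + 2 + 6 + 4 + 9 + 3 + 6 + 6 + 3) / 10 = 45 / 10 = 4.5000
LCL = c̄ − 3√c̄ = 4.5000 − 3 × 2.1213 = -1.8640 → 0 (cannot be negative)

0.00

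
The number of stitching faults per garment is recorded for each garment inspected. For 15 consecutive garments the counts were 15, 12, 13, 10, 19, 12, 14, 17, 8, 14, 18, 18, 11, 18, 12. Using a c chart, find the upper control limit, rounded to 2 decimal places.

c̄ = (15 + 12 + 13 + 10 + 19 + 12 + 14 + 17 + 8 + 14 + 18 + 18 + 11 + 18 + 12) / 15 = 211 / 15 = 14.0667
UCL = c̄ + 3√c̄ = 14.0667 + 3 × √14.0667 = 14.0667 + 3 × 3.7506 = 25.3183

25.32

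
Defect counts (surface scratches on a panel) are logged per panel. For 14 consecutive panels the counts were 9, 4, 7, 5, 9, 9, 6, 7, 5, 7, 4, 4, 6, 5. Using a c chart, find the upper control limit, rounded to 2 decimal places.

c̄ = (9 + 4 + 7 + 5 + 9 + 9 + 6 + 7 + 5 + 7 + 4 + 4 + 6 + 5) / 14 = 87 / 14 = 6.2143
UCL = c̄ + 3√c̄ = 6.2143 + 3 × √6.2143 = 6.2143 + 3 × 2.4928 = 13.6928

13.69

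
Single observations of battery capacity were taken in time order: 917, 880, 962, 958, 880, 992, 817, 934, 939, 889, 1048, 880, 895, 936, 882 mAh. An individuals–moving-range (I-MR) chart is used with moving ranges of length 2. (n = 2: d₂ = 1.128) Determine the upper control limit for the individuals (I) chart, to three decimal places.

X̄ = (917 + 880 + 962 + 958 + 880 + 992 + 817 + 934 + 939 + 889 + 1048 + 880 + 895 + 936 + 882) / 15 = 920.6000
Moving ranges: 37, 82, 4, 78, 112, 175, 117, 5, 50, 159, 168, 15, 41, 54; M̄R̄ = 1097.0000 / 14 = 78.3571
UCL = X̄ + 3·M̄R̄/d₂ = 920.6000 + 3 × 78.3571 / 1.128 = 1128.9967

1128.997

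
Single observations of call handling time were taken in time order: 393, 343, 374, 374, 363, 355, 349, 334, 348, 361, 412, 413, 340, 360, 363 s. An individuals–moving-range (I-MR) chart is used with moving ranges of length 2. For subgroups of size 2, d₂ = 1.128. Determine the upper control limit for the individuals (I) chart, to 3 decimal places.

X̄ = (393 + 343 + 374 + 374 + 363 + 355 + 349 + 334 + 348 + 361 + 412 + 413 + 340 + 360 + 363) / 15 = 365.4667
Moving ranges: 50, 31, 0, 11, 8, 6, 15, 14, 13, 51, 1, 73, 20, 3; M̄R̄ = 296.0000 / 14 = 21.1429
UCL = X̄ + 3·M̄R̄/d₂ = 365.4667 + 3 × 21.1429 / 1.128 = 421.6977

421.698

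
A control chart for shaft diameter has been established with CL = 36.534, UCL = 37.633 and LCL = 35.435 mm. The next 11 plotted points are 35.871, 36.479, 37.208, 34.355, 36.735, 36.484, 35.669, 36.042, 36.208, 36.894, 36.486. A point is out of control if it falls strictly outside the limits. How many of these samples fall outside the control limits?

1

Compare each point to [35.435, 37.633]: sample 4 = 34.355 < LCL.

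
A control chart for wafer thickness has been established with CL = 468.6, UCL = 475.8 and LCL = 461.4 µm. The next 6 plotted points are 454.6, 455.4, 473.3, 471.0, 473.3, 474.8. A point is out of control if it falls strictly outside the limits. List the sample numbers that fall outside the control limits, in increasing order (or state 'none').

1, 2

Compare each point to [461.4, 475.8]: sample 1 = 454.6 < LCL; sample 2 = 455.4 < LCL.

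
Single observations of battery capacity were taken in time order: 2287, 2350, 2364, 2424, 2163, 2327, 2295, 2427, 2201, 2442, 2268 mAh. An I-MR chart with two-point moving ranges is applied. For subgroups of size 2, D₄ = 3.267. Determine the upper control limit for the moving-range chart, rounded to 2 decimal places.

Moving ranges: 63, 14, 60, 261, 164, 32, 132, 226, 241, 174; M̄R̄ = 1367.0000 / 10 = 136.7000
UCL_MR = D₄·M̄R̄ = 3.267 × 136.7000 = 446.5989

446.60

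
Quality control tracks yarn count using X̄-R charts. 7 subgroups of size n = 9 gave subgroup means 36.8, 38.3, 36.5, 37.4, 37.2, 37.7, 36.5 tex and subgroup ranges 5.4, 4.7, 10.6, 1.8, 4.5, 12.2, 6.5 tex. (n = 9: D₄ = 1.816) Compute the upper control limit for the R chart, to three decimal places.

R̄ = (5.4 + 4.7 + 10.6 + 1.8 + 4.5 + 12.2 + 6.5) / 7 = 45.7000 / 7 = 6.5286
UCL_R = D₄·R̄ = 1.816 × 6.5286 = 11.8559

11.856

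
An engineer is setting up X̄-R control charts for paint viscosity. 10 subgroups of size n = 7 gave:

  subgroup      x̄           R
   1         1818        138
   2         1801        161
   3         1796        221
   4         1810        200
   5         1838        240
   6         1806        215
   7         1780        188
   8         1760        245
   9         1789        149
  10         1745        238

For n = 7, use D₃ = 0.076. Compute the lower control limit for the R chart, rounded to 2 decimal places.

R̄ = (138 + 161 + 221 + 200 + 240 + 215 + 188 + 245 + 149 + 238) / 10 = 1995.0000 / 10 = 199.5000
LCL_R = D₃·R̄ = 0.076 × 199.5000 = 15.1620

15.16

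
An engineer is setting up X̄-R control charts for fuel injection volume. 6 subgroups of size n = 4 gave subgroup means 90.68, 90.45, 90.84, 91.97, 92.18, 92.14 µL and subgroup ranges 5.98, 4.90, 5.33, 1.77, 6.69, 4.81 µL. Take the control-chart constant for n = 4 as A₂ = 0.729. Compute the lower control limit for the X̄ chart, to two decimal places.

X̄̄ = (90.68 + 90.45 + 90.84 + 91.97 + 92.18 + 92.14) / 6 = 548.2600 / 6 = 91.3767
R̄ = (5.98 + 4.90 + 5.33 + 1.77 + 6.69 + 4.81) / 6 = 29.4800 / 6 = 4.9133
LCL = X̄̄ − A₂·R̄ = 91.3767 − 0.729 × 4.9133 = 87.7948

87.79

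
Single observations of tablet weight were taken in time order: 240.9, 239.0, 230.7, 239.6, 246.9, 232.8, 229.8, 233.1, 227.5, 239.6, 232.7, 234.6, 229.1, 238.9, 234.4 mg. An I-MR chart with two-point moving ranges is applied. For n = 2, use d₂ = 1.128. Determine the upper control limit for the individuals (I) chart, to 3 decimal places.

252.993

X̄ = (240.9 + 239.0 + 230.7 + 239.6 + 246.9 + 232.8 + 229.8 + 233.1 + 227.5 + 239.6 + 232.7 + 234.6 + 229.1 + 238.9 + 234.4) / 15 = 235.3067
Moving ranges: 1.9, 8.3, 8.9, 7.3, 14.1, 3.0, 3.3, 5.6, 12.1, 6.9, 1.9, 5.5, 9.8, 4.5; M̄R̄ = 93.1000 / 14 = 6.6500
UCL = X̄ + 3·M̄R̄/d₂ = 235.3067 + 3 × 6.6500 / 1.128 = 252.9928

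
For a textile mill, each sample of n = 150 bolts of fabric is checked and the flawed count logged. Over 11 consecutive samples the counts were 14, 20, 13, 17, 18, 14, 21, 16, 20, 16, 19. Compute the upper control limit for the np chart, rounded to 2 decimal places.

p̄ = Σdᵢ / (k·n) = 188 / (11 × 150) = 0.11394
UCL = np̄ + 3·√(np̄(1−p̄)) = 17.0909 + 3 × √(17.0909×0.88606) = 17.0909 + 3 × 3.8915 = 28.7653

28.77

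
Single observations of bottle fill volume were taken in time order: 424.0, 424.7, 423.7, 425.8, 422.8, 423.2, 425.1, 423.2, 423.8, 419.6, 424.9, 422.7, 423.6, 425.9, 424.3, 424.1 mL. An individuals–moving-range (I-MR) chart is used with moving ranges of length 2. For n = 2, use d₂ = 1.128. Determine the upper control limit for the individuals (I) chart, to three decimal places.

428.855

X̄ = (424.0 + 424.7 + 423.7 + 425.8 + 422.8 + 423.2 + 425.1 + 423.2 + 423.8 + 419.6 + 424.9 + 422.7 + 423.6 + 425.9 + 424.3 + 424.1) / 16 = 423.8375
Moving ranges: 0.7, 1.0, 2.1, 3.0, 0.4, 1.9, 1.9, 0.6, 4.2, 5.3, 2.2, 0.9, 2.3, 1.6, 0.2; M̄R̄ = 28.3000 / 15 = 1.8867
UCL = X̄ + 3·M̄R̄/d₂ = 423.8375 + 3 × 1.8867 / 1.128 = 428.8552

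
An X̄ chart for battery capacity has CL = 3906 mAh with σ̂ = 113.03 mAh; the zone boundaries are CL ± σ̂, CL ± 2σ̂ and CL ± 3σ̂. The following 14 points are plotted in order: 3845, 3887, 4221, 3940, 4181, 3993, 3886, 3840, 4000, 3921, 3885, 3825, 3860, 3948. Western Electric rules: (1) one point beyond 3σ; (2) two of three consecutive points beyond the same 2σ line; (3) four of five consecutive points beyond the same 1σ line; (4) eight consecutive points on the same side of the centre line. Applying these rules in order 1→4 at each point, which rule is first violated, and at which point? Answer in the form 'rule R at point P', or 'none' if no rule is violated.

rule 2 at point 5

Zone of each point (C = within 1σ̂, B = 1σ̂–2σ̂, A = 2σ̂–3σ̂, * = beyond 3σ̂; sign = side of CL): 1:-C, 2:-C, 3:+A, 4:+C, 5:+A, 6:+C, 7:-C, 8:-C, 9:+C, 10:+C, 11:-C, 12:-C, 13:-C, 14:+C
Rule 2 (two of three consecutive points beyond the same 2σ limit) is satisfied at point 5.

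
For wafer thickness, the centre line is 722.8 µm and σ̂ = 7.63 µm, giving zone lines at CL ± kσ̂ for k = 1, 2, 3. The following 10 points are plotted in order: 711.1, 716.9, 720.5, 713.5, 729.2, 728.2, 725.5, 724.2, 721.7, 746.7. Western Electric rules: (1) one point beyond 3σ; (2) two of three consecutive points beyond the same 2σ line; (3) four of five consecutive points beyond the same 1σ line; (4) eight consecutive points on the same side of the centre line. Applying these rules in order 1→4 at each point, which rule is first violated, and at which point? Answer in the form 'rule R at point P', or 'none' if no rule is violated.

Zone of each point (C = within 1σ̂, B = 1σ̂–2σ̂, A = 2σ̂–3σ̂, * = beyond 3σ̂; sign = side of CL): 1:-B, 2:-C, 3:-C, 4:-B, 5:+C, 6:+C, 7:+C, 8:+C, 9:-C, 10:+*
Rule 1 (one point beyond the 3σ limits) is satisfied at point 10.

rule 1 at point 10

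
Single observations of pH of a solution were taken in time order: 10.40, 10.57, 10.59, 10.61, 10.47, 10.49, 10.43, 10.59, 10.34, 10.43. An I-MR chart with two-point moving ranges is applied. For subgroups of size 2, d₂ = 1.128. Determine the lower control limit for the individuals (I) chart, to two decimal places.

X̄ = (10.40 + 10.57 + 10.59 + 10.61 + 10.47 + 10.49 + 10.43 + 10.59 + 10.34 + 10.43) / 10 = 10.4920
Moving ranges: 0.17, 0.02, 0.02, 0.14, 0.02, 0.06, 0.16, 0.25, 0.09; M̄R̄ = 0.9300 / 9 = 0.1033
LCL = X̄ − 3·M̄R̄/d₂ = 10.4920 − 3 × 0.1033 / 1.128 = 10.2172

10.22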